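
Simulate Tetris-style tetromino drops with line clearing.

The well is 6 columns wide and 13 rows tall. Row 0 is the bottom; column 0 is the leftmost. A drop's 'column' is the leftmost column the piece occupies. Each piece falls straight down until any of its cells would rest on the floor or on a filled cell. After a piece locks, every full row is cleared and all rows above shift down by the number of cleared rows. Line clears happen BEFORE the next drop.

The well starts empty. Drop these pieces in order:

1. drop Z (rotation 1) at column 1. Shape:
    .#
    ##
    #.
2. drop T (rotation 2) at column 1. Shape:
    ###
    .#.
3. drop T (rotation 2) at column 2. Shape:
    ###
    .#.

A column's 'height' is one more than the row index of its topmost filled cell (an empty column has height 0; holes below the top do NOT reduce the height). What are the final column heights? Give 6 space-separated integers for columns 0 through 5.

Answer: 0 5 7 7 7 0

Derivation:
Drop 1: Z rot1 at col 1 lands with bottom-row=0; cleared 0 line(s) (total 0); column heights now [0 2 3 0 0 0], max=3
Drop 2: T rot2 at col 1 lands with bottom-row=3; cleared 0 line(s) (total 0); column heights now [0 5 5 5 0 0], max=5
Drop 3: T rot2 at col 2 lands with bottom-row=5; cleared 0 line(s) (total 0); column heights now [0 5 7 7 7 0], max=7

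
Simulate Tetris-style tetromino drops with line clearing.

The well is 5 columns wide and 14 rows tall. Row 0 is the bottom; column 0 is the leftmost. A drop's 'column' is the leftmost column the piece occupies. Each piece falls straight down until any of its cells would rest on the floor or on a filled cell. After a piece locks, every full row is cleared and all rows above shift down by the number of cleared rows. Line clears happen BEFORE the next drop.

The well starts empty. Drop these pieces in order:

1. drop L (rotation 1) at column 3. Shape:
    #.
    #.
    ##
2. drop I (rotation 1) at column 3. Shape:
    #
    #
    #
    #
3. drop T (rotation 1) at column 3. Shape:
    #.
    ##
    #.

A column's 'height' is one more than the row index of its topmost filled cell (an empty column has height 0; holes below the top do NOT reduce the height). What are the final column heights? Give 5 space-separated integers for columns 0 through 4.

Answer: 0 0 0 10 9

Derivation:
Drop 1: L rot1 at col 3 lands with bottom-row=0; cleared 0 line(s) (total 0); column heights now [0 0 0 3 1], max=3
Drop 2: I rot1 at col 3 lands with bottom-row=3; cleared 0 line(s) (total 0); column heights now [0 0 0 7 1], max=7
Drop 3: T rot1 at col 3 lands with bottom-row=7; cleared 0 line(s) (total 0); column heights now [0 0 0 10 9], max=10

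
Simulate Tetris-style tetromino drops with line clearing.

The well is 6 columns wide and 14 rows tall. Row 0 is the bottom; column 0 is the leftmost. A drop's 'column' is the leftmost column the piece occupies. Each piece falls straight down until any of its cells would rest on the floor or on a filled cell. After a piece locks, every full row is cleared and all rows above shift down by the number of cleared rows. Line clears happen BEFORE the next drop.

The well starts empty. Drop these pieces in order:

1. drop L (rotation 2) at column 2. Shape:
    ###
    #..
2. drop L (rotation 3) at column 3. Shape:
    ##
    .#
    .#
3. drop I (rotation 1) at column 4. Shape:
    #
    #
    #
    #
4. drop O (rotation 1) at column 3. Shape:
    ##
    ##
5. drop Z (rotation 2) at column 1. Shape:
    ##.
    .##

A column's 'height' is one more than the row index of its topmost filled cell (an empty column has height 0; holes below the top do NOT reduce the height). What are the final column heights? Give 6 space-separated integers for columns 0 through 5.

Answer: 0 13 13 12 11 0

Derivation:
Drop 1: L rot2 at col 2 lands with bottom-row=0; cleared 0 line(s) (total 0); column heights now [0 0 2 2 2 0], max=2
Drop 2: L rot3 at col 3 lands with bottom-row=2; cleared 0 line(s) (total 0); column heights now [0 0 2 5 5 0], max=5
Drop 3: I rot1 at col 4 lands with bottom-row=5; cleared 0 line(s) (total 0); column heights now [0 0 2 5 9 0], max=9
Drop 4: O rot1 at col 3 lands with bottom-row=9; cleared 0 line(s) (total 0); column heights now [0 0 2 11 11 0], max=11
Drop 5: Z rot2 at col 1 lands with bottom-row=11; cleared 0 line(s) (total 0); column heights now [0 13 13 12 11 0], max=13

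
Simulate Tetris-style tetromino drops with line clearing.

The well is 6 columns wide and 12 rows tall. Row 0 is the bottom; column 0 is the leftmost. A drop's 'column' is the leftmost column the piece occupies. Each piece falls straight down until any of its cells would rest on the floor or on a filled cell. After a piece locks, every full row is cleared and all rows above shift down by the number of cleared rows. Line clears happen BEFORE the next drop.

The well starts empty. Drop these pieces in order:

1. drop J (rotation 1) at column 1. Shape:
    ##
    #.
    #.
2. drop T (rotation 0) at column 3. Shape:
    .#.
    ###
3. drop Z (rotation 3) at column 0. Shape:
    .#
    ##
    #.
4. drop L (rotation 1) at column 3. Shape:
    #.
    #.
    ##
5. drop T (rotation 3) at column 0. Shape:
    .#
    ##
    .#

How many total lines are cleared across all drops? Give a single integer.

Drop 1: J rot1 at col 1 lands with bottom-row=0; cleared 0 line(s) (total 0); column heights now [0 3 3 0 0 0], max=3
Drop 2: T rot0 at col 3 lands with bottom-row=0; cleared 0 line(s) (total 0); column heights now [0 3 3 1 2 1], max=3
Drop 3: Z rot3 at col 0 lands with bottom-row=2; cleared 0 line(s) (total 0); column heights now [4 5 3 1 2 1], max=5
Drop 4: L rot1 at col 3 lands with bottom-row=2; cleared 0 line(s) (total 0); column heights now [4 5 3 5 3 1], max=5
Drop 5: T rot3 at col 0 lands with bottom-row=5; cleared 0 line(s) (total 0); column heights now [7 8 3 5 3 1], max=8

Answer: 0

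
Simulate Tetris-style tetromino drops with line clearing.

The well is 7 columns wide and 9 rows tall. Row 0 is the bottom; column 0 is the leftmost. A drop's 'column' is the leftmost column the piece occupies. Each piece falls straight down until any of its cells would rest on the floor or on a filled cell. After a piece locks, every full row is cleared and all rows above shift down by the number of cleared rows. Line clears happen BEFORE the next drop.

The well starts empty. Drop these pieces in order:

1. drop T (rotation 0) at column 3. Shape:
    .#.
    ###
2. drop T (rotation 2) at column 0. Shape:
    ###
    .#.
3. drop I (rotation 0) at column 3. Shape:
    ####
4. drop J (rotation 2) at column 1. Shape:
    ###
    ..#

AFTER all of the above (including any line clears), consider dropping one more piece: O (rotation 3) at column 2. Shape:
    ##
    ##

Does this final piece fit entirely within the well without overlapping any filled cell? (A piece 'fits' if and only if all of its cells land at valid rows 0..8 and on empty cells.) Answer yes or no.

Answer: yes

Derivation:
Drop 1: T rot0 at col 3 lands with bottom-row=0; cleared 0 line(s) (total 0); column heights now [0 0 0 1 2 1 0], max=2
Drop 2: T rot2 at col 0 lands with bottom-row=0; cleared 0 line(s) (total 0); column heights now [2 2 2 1 2 1 0], max=2
Drop 3: I rot0 at col 3 lands with bottom-row=2; cleared 0 line(s) (total 0); column heights now [2 2 2 3 3 3 3], max=3
Drop 4: J rot2 at col 1 lands with bottom-row=3; cleared 0 line(s) (total 0); column heights now [2 5 5 5 3 3 3], max=5
Test piece O rot3 at col 2 (width 2): heights before test = [2 5 5 5 3 3 3]; fits = True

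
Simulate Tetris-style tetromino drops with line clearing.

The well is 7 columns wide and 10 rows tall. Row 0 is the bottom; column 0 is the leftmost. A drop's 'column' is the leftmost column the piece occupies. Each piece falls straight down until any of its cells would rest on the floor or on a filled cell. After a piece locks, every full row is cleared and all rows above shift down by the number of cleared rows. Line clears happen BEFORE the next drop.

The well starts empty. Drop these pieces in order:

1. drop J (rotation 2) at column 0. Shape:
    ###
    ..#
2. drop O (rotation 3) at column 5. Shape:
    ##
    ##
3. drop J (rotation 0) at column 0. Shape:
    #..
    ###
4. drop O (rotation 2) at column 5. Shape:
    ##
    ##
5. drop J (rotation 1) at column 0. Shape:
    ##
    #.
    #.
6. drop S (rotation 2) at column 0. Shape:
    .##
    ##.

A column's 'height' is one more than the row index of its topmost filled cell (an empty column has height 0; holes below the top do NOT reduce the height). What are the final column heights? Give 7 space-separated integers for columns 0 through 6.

Drop 1: J rot2 at col 0 lands with bottom-row=0; cleared 0 line(s) (total 0); column heights now [2 2 2 0 0 0 0], max=2
Drop 2: O rot3 at col 5 lands with bottom-row=0; cleared 0 line(s) (total 0); column heights now [2 2 2 0 0 2 2], max=2
Drop 3: J rot0 at col 0 lands with bottom-row=2; cleared 0 line(s) (total 0); column heights now [4 3 3 0 0 2 2], max=4
Drop 4: O rot2 at col 5 lands with bottom-row=2; cleared 0 line(s) (total 0); column heights now [4 3 3 0 0 4 4], max=4
Drop 5: J rot1 at col 0 lands with bottom-row=4; cleared 0 line(s) (total 0); column heights now [7 7 3 0 0 4 4], max=7
Drop 6: S rot2 at col 0 lands with bottom-row=7; cleared 0 line(s) (total 0); column heights now [8 9 9 0 0 4 4], max=9

Answer: 8 9 9 0 0 4 4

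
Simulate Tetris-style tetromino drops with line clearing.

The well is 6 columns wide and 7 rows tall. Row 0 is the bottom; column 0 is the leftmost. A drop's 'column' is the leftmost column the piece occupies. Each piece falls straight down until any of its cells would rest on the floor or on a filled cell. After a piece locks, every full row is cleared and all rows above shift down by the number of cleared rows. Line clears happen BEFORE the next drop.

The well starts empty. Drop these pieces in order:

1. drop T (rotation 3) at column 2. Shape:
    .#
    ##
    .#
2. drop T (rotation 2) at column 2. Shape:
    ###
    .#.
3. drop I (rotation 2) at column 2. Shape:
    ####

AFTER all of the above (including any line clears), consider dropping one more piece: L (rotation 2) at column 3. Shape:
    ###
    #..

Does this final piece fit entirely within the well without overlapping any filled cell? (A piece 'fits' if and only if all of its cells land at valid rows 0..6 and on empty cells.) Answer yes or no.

Drop 1: T rot3 at col 2 lands with bottom-row=0; cleared 0 line(s) (total 0); column heights now [0 0 2 3 0 0], max=3
Drop 2: T rot2 at col 2 lands with bottom-row=3; cleared 0 line(s) (total 0); column heights now [0 0 5 5 5 0], max=5
Drop 3: I rot2 at col 2 lands with bottom-row=5; cleared 0 line(s) (total 0); column heights now [0 0 6 6 6 6], max=6
Test piece L rot2 at col 3 (width 3): heights before test = [0 0 6 6 6 6]; fits = False

Answer: no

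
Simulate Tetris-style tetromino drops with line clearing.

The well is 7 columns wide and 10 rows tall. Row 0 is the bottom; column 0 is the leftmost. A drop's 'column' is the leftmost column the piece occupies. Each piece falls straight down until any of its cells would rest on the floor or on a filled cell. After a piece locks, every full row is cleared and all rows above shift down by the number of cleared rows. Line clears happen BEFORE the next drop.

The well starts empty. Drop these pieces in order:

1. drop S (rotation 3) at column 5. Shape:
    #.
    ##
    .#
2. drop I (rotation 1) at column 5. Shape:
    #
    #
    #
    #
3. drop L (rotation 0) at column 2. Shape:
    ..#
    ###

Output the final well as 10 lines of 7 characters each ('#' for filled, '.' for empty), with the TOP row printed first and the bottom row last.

Drop 1: S rot3 at col 5 lands with bottom-row=0; cleared 0 line(s) (total 0); column heights now [0 0 0 0 0 3 2], max=3
Drop 2: I rot1 at col 5 lands with bottom-row=3; cleared 0 line(s) (total 0); column heights now [0 0 0 0 0 7 2], max=7
Drop 3: L rot0 at col 2 lands with bottom-row=0; cleared 0 line(s) (total 0); column heights now [0 0 1 1 2 7 2], max=7

Answer: .......
.......
.......
.....#.
.....#.
.....#.
.....#.
.....#.
....###
..###.#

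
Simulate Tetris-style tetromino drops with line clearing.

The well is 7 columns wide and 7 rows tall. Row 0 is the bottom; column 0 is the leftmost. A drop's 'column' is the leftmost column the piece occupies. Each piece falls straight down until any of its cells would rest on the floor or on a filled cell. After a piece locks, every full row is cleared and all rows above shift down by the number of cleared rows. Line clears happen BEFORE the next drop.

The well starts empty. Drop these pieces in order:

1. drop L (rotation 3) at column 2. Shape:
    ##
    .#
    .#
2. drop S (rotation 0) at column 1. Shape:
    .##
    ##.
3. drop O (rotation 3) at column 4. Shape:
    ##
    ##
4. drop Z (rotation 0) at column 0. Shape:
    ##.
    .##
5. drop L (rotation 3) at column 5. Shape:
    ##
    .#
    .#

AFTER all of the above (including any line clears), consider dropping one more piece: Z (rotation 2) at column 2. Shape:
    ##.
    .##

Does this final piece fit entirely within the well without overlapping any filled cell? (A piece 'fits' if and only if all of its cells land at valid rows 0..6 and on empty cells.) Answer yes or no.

Answer: yes

Derivation:
Drop 1: L rot3 at col 2 lands with bottom-row=0; cleared 0 line(s) (total 0); column heights now [0 0 3 3 0 0 0], max=3
Drop 2: S rot0 at col 1 lands with bottom-row=3; cleared 0 line(s) (total 0); column heights now [0 4 5 5 0 0 0], max=5
Drop 3: O rot3 at col 4 lands with bottom-row=0; cleared 0 line(s) (total 0); column heights now [0 4 5 5 2 2 0], max=5
Drop 4: Z rot0 at col 0 lands with bottom-row=5; cleared 0 line(s) (total 0); column heights now [7 7 6 5 2 2 0], max=7
Drop 5: L rot3 at col 5 lands with bottom-row=0; cleared 0 line(s) (total 0); column heights now [7 7 6 5 2 3 3], max=7
Test piece Z rot2 at col 2 (width 3): heights before test = [7 7 6 5 2 3 3]; fits = True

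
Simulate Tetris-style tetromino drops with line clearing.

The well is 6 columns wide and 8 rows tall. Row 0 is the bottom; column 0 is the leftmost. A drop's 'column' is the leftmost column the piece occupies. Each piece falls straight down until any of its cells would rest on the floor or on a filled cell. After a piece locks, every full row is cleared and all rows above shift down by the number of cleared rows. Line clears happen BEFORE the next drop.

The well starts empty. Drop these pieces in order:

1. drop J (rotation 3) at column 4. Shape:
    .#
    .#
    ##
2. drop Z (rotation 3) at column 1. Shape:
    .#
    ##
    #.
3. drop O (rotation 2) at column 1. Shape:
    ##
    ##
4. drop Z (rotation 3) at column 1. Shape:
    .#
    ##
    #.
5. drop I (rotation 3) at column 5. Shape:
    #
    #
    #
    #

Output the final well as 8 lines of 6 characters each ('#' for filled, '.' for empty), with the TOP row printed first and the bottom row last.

Drop 1: J rot3 at col 4 lands with bottom-row=0; cleared 0 line(s) (total 0); column heights now [0 0 0 0 1 3], max=3
Drop 2: Z rot3 at col 1 lands with bottom-row=0; cleared 0 line(s) (total 0); column heights now [0 2 3 0 1 3], max=3
Drop 3: O rot2 at col 1 lands with bottom-row=3; cleared 0 line(s) (total 0); column heights now [0 5 5 0 1 3], max=5
Drop 4: Z rot3 at col 1 lands with bottom-row=5; cleared 0 line(s) (total 0); column heights now [0 7 8 0 1 3], max=8
Drop 5: I rot3 at col 5 lands with bottom-row=3; cleared 0 line(s) (total 0); column heights now [0 7 8 0 1 7], max=8

Answer: ..#...
.##..#
.#...#
.##..#
.##..#
..#..#
.##..#
.#..##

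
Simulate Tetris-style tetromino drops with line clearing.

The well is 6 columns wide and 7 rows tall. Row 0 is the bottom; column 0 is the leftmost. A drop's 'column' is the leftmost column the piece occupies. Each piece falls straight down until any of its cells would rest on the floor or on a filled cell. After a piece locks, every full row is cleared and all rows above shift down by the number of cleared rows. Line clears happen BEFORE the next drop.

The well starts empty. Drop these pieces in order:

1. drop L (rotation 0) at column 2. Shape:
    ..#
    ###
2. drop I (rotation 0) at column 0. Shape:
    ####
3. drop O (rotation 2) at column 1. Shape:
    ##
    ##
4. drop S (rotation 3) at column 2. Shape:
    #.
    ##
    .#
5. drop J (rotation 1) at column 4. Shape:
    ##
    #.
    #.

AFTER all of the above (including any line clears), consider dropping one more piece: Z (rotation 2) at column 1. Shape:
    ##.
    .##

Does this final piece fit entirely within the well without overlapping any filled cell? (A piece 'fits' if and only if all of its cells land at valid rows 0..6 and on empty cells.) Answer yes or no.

Answer: no

Derivation:
Drop 1: L rot0 at col 2 lands with bottom-row=0; cleared 0 line(s) (total 0); column heights now [0 0 1 1 2 0], max=2
Drop 2: I rot0 at col 0 lands with bottom-row=1; cleared 0 line(s) (total 0); column heights now [2 2 2 2 2 0], max=2
Drop 3: O rot2 at col 1 lands with bottom-row=2; cleared 0 line(s) (total 0); column heights now [2 4 4 2 2 0], max=4
Drop 4: S rot3 at col 2 lands with bottom-row=3; cleared 0 line(s) (total 0); column heights now [2 4 6 5 2 0], max=6
Drop 5: J rot1 at col 4 lands with bottom-row=2; cleared 0 line(s) (total 0); column heights now [2 4 6 5 5 5], max=6
Test piece Z rot2 at col 1 (width 3): heights before test = [2 4 6 5 5 5]; fits = False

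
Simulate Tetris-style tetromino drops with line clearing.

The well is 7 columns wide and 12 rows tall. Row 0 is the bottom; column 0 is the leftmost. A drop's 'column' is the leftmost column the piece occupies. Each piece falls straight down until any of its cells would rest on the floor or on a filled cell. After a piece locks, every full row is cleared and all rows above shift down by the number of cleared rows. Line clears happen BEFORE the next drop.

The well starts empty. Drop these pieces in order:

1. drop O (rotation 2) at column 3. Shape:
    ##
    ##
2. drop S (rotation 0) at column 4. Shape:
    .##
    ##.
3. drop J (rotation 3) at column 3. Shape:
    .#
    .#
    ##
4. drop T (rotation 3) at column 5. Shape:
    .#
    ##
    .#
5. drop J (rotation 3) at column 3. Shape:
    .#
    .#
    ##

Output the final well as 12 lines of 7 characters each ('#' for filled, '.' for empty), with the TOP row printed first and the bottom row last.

Answer: .......
.......
.......
....#..
....#..
...##.#
....###
....#.#
...####
....##.
...##..
...##..

Derivation:
Drop 1: O rot2 at col 3 lands with bottom-row=0; cleared 0 line(s) (total 0); column heights now [0 0 0 2 2 0 0], max=2
Drop 2: S rot0 at col 4 lands with bottom-row=2; cleared 0 line(s) (total 0); column heights now [0 0 0 2 3 4 4], max=4
Drop 3: J rot3 at col 3 lands with bottom-row=3; cleared 0 line(s) (total 0); column heights now [0 0 0 4 6 4 4], max=6
Drop 4: T rot3 at col 5 lands with bottom-row=4; cleared 0 line(s) (total 0); column heights now [0 0 0 4 6 6 7], max=7
Drop 5: J rot3 at col 3 lands with bottom-row=6; cleared 0 line(s) (total 0); column heights now [0 0 0 7 9 6 7], max=9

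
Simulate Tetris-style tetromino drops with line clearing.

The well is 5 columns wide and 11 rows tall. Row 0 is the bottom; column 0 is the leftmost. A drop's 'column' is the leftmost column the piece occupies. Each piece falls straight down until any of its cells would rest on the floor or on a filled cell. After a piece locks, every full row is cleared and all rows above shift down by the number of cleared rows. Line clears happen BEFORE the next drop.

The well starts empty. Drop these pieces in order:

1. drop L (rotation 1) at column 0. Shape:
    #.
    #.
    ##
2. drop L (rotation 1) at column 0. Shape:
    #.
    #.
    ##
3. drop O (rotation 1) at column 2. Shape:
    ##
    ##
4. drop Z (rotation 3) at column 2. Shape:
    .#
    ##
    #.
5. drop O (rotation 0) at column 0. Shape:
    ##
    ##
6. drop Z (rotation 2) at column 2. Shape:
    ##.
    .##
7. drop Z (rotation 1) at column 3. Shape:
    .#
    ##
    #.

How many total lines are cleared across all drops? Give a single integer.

Drop 1: L rot1 at col 0 lands with bottom-row=0; cleared 0 line(s) (total 0); column heights now [3 1 0 0 0], max=3
Drop 2: L rot1 at col 0 lands with bottom-row=3; cleared 0 line(s) (total 0); column heights now [6 4 0 0 0], max=6
Drop 3: O rot1 at col 2 lands with bottom-row=0; cleared 0 line(s) (total 0); column heights now [6 4 2 2 0], max=6
Drop 4: Z rot3 at col 2 lands with bottom-row=2; cleared 0 line(s) (total 0); column heights now [6 4 4 5 0], max=6
Drop 5: O rot0 at col 0 lands with bottom-row=6; cleared 0 line(s) (total 0); column heights now [8 8 4 5 0], max=8
Drop 6: Z rot2 at col 2 lands with bottom-row=5; cleared 0 line(s) (total 0); column heights now [8 8 7 7 6], max=8
Drop 7: Z rot1 at col 3 lands with bottom-row=7; cleared 0 line(s) (total 0); column heights now [8 8 7 9 10], max=10

Answer: 0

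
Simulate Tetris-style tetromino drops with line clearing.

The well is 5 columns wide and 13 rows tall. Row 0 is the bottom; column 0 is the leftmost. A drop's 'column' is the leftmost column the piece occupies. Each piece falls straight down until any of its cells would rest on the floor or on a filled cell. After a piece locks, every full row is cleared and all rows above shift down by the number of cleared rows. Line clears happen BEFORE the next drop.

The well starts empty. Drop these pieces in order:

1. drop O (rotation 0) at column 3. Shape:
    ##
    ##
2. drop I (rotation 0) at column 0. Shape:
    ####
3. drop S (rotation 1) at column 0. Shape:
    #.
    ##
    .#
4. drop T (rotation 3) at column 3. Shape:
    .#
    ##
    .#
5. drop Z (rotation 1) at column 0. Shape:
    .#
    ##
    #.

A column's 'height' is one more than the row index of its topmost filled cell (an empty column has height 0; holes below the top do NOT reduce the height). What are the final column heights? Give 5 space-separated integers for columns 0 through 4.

Drop 1: O rot0 at col 3 lands with bottom-row=0; cleared 0 line(s) (total 0); column heights now [0 0 0 2 2], max=2
Drop 2: I rot0 at col 0 lands with bottom-row=2; cleared 0 line(s) (total 0); column heights now [3 3 3 3 2], max=3
Drop 3: S rot1 at col 0 lands with bottom-row=3; cleared 0 line(s) (total 0); column heights now [6 5 3 3 2], max=6
Drop 4: T rot3 at col 3 lands with bottom-row=2; cleared 1 line(s) (total 1); column heights now [5 4 0 3 4], max=5
Drop 5: Z rot1 at col 0 lands with bottom-row=5; cleared 0 line(s) (total 1); column heights now [7 8 0 3 4], max=8

Answer: 7 8 0 3 4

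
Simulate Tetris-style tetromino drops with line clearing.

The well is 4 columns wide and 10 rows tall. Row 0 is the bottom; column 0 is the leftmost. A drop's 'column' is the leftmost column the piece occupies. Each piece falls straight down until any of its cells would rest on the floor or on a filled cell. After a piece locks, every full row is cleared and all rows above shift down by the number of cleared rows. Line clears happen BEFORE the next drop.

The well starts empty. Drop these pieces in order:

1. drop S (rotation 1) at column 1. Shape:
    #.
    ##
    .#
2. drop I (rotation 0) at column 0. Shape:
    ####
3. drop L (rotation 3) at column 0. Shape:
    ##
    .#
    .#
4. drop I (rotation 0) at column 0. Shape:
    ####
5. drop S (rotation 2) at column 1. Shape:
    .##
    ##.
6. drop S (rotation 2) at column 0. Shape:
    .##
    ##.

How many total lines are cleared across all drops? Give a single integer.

Drop 1: S rot1 at col 1 lands with bottom-row=0; cleared 0 line(s) (total 0); column heights now [0 3 2 0], max=3
Drop 2: I rot0 at col 0 lands with bottom-row=3; cleared 1 line(s) (total 1); column heights now [0 3 2 0], max=3
Drop 3: L rot3 at col 0 lands with bottom-row=3; cleared 0 line(s) (total 1); column heights now [6 6 2 0], max=6
Drop 4: I rot0 at col 0 lands with bottom-row=6; cleared 1 line(s) (total 2); column heights now [6 6 2 0], max=6
Drop 5: S rot2 at col 1 lands with bottom-row=6; cleared 0 line(s) (total 2); column heights now [6 7 8 8], max=8
Drop 6: S rot2 at col 0 lands with bottom-row=7; cleared 1 line(s) (total 3); column heights now [6 8 8 0], max=8

Answer: 3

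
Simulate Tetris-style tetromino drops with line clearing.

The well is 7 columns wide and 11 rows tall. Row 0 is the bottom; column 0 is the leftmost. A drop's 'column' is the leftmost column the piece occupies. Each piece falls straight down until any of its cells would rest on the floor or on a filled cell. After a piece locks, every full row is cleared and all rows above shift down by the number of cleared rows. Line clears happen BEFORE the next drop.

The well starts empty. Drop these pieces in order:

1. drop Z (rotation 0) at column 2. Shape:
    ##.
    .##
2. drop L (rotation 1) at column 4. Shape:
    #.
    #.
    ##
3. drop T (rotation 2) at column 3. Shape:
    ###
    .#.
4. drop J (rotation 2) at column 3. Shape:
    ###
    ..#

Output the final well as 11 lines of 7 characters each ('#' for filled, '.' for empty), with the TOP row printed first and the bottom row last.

Answer: .......
.......
.......
...###.
.....#.
...###.
....#..
....#..
....#..
..####.
...##..

Derivation:
Drop 1: Z rot0 at col 2 lands with bottom-row=0; cleared 0 line(s) (total 0); column heights now [0 0 2 2 1 0 0], max=2
Drop 2: L rot1 at col 4 lands with bottom-row=1; cleared 0 line(s) (total 0); column heights now [0 0 2 2 4 2 0], max=4
Drop 3: T rot2 at col 3 lands with bottom-row=4; cleared 0 line(s) (total 0); column heights now [0 0 2 6 6 6 0], max=6
Drop 4: J rot2 at col 3 lands with bottom-row=6; cleared 0 line(s) (total 0); column heights now [0 0 2 8 8 8 0], max=8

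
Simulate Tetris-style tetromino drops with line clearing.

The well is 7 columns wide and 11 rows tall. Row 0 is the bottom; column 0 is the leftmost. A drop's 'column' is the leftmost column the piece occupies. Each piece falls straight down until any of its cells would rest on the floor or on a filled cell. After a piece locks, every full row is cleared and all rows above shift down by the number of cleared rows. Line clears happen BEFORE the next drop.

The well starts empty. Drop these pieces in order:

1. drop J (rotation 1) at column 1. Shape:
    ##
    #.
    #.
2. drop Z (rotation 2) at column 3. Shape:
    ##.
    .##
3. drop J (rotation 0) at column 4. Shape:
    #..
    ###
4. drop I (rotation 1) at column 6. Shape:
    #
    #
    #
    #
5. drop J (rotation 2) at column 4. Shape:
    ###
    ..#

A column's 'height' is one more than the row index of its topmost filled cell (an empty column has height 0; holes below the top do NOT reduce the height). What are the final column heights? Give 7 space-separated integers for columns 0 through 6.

Answer: 0 3 3 2 9 9 9

Derivation:
Drop 1: J rot1 at col 1 lands with bottom-row=0; cleared 0 line(s) (total 0); column heights now [0 3 3 0 0 0 0], max=3
Drop 2: Z rot2 at col 3 lands with bottom-row=0; cleared 0 line(s) (total 0); column heights now [0 3 3 2 2 1 0], max=3
Drop 3: J rot0 at col 4 lands with bottom-row=2; cleared 0 line(s) (total 0); column heights now [0 3 3 2 4 3 3], max=4
Drop 4: I rot1 at col 6 lands with bottom-row=3; cleared 0 line(s) (total 0); column heights now [0 3 3 2 4 3 7], max=7
Drop 5: J rot2 at col 4 lands with bottom-row=7; cleared 0 line(s) (total 0); column heights now [0 3 3 2 9 9 9], max=9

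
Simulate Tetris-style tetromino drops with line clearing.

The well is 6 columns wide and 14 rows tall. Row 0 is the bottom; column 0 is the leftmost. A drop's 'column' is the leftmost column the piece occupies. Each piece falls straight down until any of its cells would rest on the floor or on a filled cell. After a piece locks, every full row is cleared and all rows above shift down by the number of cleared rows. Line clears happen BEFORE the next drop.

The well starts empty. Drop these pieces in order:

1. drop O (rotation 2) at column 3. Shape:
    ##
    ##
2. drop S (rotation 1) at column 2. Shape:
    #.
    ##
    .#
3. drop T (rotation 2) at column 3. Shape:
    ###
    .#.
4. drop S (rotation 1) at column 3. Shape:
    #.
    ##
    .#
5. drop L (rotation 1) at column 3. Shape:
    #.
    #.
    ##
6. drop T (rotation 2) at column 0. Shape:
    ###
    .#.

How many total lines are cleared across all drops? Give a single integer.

Drop 1: O rot2 at col 3 lands with bottom-row=0; cleared 0 line(s) (total 0); column heights now [0 0 0 2 2 0], max=2
Drop 2: S rot1 at col 2 lands with bottom-row=2; cleared 0 line(s) (total 0); column heights now [0 0 5 4 2 0], max=5
Drop 3: T rot2 at col 3 lands with bottom-row=3; cleared 0 line(s) (total 0); column heights now [0 0 5 5 5 5], max=5
Drop 4: S rot1 at col 3 lands with bottom-row=5; cleared 0 line(s) (total 0); column heights now [0 0 5 8 7 5], max=8
Drop 5: L rot1 at col 3 lands with bottom-row=8; cleared 0 line(s) (total 0); column heights now [0 0 5 11 9 5], max=11
Drop 6: T rot2 at col 0 lands with bottom-row=4; cleared 0 line(s) (total 0); column heights now [6 6 6 11 9 5], max=11

Answer: 0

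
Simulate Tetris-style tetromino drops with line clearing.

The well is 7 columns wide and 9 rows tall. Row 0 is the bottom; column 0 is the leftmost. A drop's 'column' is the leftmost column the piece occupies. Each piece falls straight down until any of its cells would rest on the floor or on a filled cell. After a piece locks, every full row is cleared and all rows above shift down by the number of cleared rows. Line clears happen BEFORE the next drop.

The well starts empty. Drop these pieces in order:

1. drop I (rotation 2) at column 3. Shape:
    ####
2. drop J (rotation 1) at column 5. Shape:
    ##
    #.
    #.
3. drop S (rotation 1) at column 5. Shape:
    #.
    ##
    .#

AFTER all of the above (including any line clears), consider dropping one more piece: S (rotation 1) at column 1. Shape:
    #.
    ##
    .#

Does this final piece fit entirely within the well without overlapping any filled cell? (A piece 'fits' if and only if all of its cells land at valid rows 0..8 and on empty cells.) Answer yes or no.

Drop 1: I rot2 at col 3 lands with bottom-row=0; cleared 0 line(s) (total 0); column heights now [0 0 0 1 1 1 1], max=1
Drop 2: J rot1 at col 5 lands with bottom-row=1; cleared 0 line(s) (total 0); column heights now [0 0 0 1 1 4 4], max=4
Drop 3: S rot1 at col 5 lands with bottom-row=4; cleared 0 line(s) (total 0); column heights now [0 0 0 1 1 7 6], max=7
Test piece S rot1 at col 1 (width 2): heights before test = [0 0 0 1 1 7 6]; fits = True

Answer: yes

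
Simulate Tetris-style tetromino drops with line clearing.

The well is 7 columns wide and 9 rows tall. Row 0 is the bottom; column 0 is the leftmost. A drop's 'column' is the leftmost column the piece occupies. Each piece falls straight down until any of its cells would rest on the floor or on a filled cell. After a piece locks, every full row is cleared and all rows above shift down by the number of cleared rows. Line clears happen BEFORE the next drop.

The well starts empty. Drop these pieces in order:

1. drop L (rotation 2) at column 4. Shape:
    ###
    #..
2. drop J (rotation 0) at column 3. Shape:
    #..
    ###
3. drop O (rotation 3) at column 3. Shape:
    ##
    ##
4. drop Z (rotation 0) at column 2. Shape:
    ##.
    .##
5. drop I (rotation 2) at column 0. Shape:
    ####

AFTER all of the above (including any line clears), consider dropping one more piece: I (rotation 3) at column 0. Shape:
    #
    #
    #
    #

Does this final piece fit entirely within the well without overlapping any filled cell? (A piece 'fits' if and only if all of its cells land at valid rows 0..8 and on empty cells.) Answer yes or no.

Drop 1: L rot2 at col 4 lands with bottom-row=0; cleared 0 line(s) (total 0); column heights now [0 0 0 0 2 2 2], max=2
Drop 2: J rot0 at col 3 lands with bottom-row=2; cleared 0 line(s) (total 0); column heights now [0 0 0 4 3 3 2], max=4
Drop 3: O rot3 at col 3 lands with bottom-row=4; cleared 0 line(s) (total 0); column heights now [0 0 0 6 6 3 2], max=6
Drop 4: Z rot0 at col 2 lands with bottom-row=6; cleared 0 line(s) (total 0); column heights now [0 0 8 8 7 3 2], max=8
Drop 5: I rot2 at col 0 lands with bottom-row=8; cleared 0 line(s) (total 0); column heights now [9 9 9 9 7 3 2], max=9
Test piece I rot3 at col 0 (width 1): heights before test = [9 9 9 9 7 3 2]; fits = False

Answer: no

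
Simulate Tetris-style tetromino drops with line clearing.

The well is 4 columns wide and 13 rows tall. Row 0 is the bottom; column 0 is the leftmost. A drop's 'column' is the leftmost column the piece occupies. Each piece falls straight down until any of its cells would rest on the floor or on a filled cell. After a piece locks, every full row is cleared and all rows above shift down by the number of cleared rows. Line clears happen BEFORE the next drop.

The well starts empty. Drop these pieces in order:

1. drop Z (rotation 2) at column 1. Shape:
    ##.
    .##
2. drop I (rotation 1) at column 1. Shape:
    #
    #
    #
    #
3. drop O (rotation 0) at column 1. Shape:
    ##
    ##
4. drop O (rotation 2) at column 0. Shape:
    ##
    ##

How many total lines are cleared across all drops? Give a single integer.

Drop 1: Z rot2 at col 1 lands with bottom-row=0; cleared 0 line(s) (total 0); column heights now [0 2 2 1], max=2
Drop 2: I rot1 at col 1 lands with bottom-row=2; cleared 0 line(s) (total 0); column heights now [0 6 2 1], max=6
Drop 3: O rot0 at col 1 lands with bottom-row=6; cleared 0 line(s) (total 0); column heights now [0 8 8 1], max=8
Drop 4: O rot2 at col 0 lands with bottom-row=8; cleared 0 line(s) (total 0); column heights now [10 10 8 1], max=10

Answer: 0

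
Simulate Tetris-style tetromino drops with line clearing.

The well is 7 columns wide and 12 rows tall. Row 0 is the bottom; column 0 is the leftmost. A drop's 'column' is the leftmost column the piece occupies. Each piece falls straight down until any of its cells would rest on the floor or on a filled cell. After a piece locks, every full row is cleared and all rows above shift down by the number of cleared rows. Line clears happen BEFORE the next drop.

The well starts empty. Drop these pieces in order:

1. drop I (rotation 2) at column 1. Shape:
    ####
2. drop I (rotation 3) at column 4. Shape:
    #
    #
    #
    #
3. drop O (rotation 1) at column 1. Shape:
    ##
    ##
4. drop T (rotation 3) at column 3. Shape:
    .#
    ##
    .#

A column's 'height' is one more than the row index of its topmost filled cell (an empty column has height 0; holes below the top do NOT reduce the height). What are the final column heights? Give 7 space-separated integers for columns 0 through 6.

Answer: 0 3 3 7 8 0 0

Derivation:
Drop 1: I rot2 at col 1 lands with bottom-row=0; cleared 0 line(s) (total 0); column heights now [0 1 1 1 1 0 0], max=1
Drop 2: I rot3 at col 4 lands with bottom-row=1; cleared 0 line(s) (total 0); column heights now [0 1 1 1 5 0 0], max=5
Drop 3: O rot1 at col 1 lands with bottom-row=1; cleared 0 line(s) (total 0); column heights now [0 3 3 1 5 0 0], max=5
Drop 4: T rot3 at col 3 lands with bottom-row=5; cleared 0 line(s) (total 0); column heights now [0 3 3 7 8 0 0], max=8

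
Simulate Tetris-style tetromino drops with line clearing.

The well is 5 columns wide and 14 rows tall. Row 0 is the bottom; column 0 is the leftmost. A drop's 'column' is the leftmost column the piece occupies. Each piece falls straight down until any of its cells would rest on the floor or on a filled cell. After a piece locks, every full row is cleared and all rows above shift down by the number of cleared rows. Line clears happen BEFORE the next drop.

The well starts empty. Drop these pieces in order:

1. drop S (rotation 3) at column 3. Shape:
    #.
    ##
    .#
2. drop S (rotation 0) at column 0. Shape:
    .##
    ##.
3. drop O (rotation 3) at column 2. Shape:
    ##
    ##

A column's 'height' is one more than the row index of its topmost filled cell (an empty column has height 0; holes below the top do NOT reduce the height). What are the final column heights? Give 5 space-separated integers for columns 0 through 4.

Answer: 1 2 5 5 2

Derivation:
Drop 1: S rot3 at col 3 lands with bottom-row=0; cleared 0 line(s) (total 0); column heights now [0 0 0 3 2], max=3
Drop 2: S rot0 at col 0 lands with bottom-row=0; cleared 0 line(s) (total 0); column heights now [1 2 2 3 2], max=3
Drop 3: O rot3 at col 2 lands with bottom-row=3; cleared 0 line(s) (total 0); column heights now [1 2 5 5 2], max=5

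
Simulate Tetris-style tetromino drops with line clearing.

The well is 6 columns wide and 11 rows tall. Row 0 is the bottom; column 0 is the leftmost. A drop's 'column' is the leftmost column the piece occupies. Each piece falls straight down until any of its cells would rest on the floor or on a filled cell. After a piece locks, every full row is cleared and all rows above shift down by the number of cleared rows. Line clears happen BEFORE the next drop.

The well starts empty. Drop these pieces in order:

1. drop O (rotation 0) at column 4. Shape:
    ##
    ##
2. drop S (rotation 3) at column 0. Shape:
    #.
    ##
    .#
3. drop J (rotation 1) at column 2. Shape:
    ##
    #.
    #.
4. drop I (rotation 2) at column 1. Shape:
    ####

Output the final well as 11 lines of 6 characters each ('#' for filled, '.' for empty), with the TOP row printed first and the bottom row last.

Answer: ......
......
......
......
......
......
......
.####.
#.##..
###.##
.##.##

Derivation:
Drop 1: O rot0 at col 4 lands with bottom-row=0; cleared 0 line(s) (total 0); column heights now [0 0 0 0 2 2], max=2
Drop 2: S rot3 at col 0 lands with bottom-row=0; cleared 0 line(s) (total 0); column heights now [3 2 0 0 2 2], max=3
Drop 3: J rot1 at col 2 lands with bottom-row=0; cleared 0 line(s) (total 0); column heights now [3 2 3 3 2 2], max=3
Drop 4: I rot2 at col 1 lands with bottom-row=3; cleared 0 line(s) (total 0); column heights now [3 4 4 4 4 2], max=4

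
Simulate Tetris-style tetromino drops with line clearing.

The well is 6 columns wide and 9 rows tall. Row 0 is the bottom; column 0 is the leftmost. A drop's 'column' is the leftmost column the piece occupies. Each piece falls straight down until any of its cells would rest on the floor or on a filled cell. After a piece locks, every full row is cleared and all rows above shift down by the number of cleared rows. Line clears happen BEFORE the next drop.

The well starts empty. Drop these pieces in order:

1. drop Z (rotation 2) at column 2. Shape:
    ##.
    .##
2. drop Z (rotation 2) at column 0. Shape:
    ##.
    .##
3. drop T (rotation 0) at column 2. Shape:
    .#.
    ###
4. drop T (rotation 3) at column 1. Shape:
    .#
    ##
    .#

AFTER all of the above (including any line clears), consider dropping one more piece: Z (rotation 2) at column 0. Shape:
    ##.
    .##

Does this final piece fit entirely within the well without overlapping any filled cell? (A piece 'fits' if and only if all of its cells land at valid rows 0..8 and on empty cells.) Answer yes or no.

Drop 1: Z rot2 at col 2 lands with bottom-row=0; cleared 0 line(s) (total 0); column heights now [0 0 2 2 1 0], max=2
Drop 2: Z rot2 at col 0 lands with bottom-row=2; cleared 0 line(s) (total 0); column heights now [4 4 3 2 1 0], max=4
Drop 3: T rot0 at col 2 lands with bottom-row=3; cleared 0 line(s) (total 0); column heights now [4 4 4 5 4 0], max=5
Drop 4: T rot3 at col 1 lands with bottom-row=4; cleared 0 line(s) (total 0); column heights now [4 6 7 5 4 0], max=7
Test piece Z rot2 at col 0 (width 3): heights before test = [4 6 7 5 4 0]; fits = True

Answer: yes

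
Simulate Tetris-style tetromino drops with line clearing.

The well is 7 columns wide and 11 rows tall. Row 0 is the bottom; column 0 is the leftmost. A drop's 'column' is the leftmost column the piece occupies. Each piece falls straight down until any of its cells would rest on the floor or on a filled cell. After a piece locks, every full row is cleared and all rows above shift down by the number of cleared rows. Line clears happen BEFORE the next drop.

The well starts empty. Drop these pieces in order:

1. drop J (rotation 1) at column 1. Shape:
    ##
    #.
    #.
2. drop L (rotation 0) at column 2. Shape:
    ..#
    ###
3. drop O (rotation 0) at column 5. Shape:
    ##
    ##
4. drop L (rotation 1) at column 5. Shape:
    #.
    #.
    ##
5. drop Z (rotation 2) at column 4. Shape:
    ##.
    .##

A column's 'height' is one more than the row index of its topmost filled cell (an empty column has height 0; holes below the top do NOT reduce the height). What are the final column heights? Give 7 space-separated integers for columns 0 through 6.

Drop 1: J rot1 at col 1 lands with bottom-row=0; cleared 0 line(s) (total 0); column heights now [0 3 3 0 0 0 0], max=3
Drop 2: L rot0 at col 2 lands with bottom-row=3; cleared 0 line(s) (total 0); column heights now [0 3 4 4 5 0 0], max=5
Drop 3: O rot0 at col 5 lands with bottom-row=0; cleared 0 line(s) (total 0); column heights now [0 3 4 4 5 2 2], max=5
Drop 4: L rot1 at col 5 lands with bottom-row=2; cleared 0 line(s) (total 0); column heights now [0 3 4 4 5 5 3], max=5
Drop 5: Z rot2 at col 4 lands with bottom-row=5; cleared 0 line(s) (total 0); column heights now [0 3 4 4 7 7 6], max=7

Answer: 0 3 4 4 7 7 6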